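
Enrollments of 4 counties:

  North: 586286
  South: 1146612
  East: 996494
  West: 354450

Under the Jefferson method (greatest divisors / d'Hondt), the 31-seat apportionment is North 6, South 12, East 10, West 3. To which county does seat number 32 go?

Priority for the next seat is population ÷ (current seats + 1).
Priorities: North 83755.143, South 88200.923, East 90590.364, West 88612.500.
Highest priority: East.

East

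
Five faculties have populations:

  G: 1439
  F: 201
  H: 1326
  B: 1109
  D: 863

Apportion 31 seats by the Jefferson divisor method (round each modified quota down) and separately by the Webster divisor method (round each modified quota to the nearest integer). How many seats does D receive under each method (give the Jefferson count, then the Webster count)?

Jefferson: G 9, F 1, H 9, B 7, D 5.
Webster: G 9, F 1, H 8, B 7, D 6.
D gets 5 under Jefferson and 6 under Webster.

5 and 6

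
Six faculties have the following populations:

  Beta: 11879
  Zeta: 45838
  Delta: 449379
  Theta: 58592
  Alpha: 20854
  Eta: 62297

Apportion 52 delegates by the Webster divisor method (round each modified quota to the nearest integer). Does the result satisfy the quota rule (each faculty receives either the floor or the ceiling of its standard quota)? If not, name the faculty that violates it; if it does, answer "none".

Standard quotas: Beta 0.952, Zeta 3.674, Delta 36.015, Theta 4.696, Alpha 1.671, Eta 4.993.
Webster allocation: Beta 1, Zeta 4, Delta 35, Theta 5, Alpha 2, Eta 5.
Delta has quota 36.015 (lower 36, upper 37) but receives 35 — outside the quota interval.

Delta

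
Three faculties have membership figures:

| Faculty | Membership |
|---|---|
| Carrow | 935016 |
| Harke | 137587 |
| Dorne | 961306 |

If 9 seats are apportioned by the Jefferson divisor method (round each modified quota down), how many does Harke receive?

0

Standard divisor 2033909/9 ≈ 225989.889; standard quotas: Carrow 4.137, Harke 0.609, Dorne 4.254.
Rounding down gives 4, 0, 4 = 8 seats, so the divisor must be adjusted.
With modified divisor 189600: modified quotas Carrow 4.932, Harke 0.726, Dorne 5.070.
Rounding down: Carrow 4, Harke 0, Dorne 5 (total 9).
Harke receives 0.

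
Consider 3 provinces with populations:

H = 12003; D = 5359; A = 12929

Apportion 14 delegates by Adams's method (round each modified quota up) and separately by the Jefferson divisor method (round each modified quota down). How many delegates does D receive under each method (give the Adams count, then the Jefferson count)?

3 and 2

Adams: H 5, D 3, A 6.
Jefferson: H 6, D 2, A 6.
D gets 3 under Adams and 2 under Jefferson.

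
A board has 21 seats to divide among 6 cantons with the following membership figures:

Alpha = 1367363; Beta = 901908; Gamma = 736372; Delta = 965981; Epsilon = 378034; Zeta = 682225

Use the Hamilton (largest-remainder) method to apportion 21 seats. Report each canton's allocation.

The standard divisor is 5031883/21 ≈ 239613.476.
Standard quotas: Alpha 5.7065, Beta 3.7640, Gamma 3.0732, Delta 4.0314, Epsilon 1.5777, Zeta 2.8472.
Lower quotas: Alpha 5, Beta 3, Gamma 3, Delta 4, Epsilon 1, Zeta 2 (sum 18, leaving 3 seats).
Remainders in descending order: Zeta 0.8472, Beta 0.7640, Alpha 0.7065, Epsilon 0.5777, Gamma 0.0732, Delta 0.0314.
Largest remainders: Zeta, Beta, Alpha receive the extra seats.

Alpha=6; Beta=4; Gamma=3; Delta=4; Epsilon=1; Zeta=3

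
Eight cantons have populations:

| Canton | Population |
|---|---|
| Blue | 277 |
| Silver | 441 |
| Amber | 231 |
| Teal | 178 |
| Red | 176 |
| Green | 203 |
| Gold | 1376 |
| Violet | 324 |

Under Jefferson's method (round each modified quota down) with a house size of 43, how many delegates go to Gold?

20

Standard divisor 3206/43 ≈ 74.558; standard quotas: Blue 3.715, Silver 5.915, Amber 3.098, Teal 2.387, Red 2.361, Green 2.723, Gold 18.455, Violet 4.346.
Rounding down gives 3, 5, 3, 2, 2, 2, 18, 4 = 39 seats, so the divisor must be adjusted.
With modified divisor 68.2: modified quotas Blue 4.062, Silver 6.466, Amber 3.387, Teal 2.610, Red 2.581, Green 2.977, Gold 20.176, Violet 4.751.
Rounding down: Blue 4, Silver 6, Amber 3, Teal 2, Red 2, Green 2, Gold 20, Violet 4 (total 43).
Gold receives 20.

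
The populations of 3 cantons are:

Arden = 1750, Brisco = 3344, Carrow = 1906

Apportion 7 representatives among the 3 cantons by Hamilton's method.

Arden 2; Brisco 3; Carrow 2

The standard divisor is 7000/7 = 1000.
Standard quotas: Arden 1.750, Brisco 3.344, Carrow 1.906.
Lower quotas: Arden 1, Brisco 3, Carrow 1 (sum 5, leaving 2 seats).
Remainders in descending order: Carrow 0.906, Arden 0.750, Brisco 0.344.
Largest remainders: Carrow, Arden receive the extra seats.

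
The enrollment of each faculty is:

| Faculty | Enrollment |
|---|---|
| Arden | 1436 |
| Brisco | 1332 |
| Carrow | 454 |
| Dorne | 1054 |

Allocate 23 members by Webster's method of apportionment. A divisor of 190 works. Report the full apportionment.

With modified divisor 190: modified quotas Arden 7.558, Brisco 7.011, Carrow 2.389, Dorne 5.547.
Rounding to the nearest integer: Arden 8, Brisco 7, Carrow 2, Dorne 6 (total 23).

Arden=8; Brisco=7; Carrow=2; Dorne=6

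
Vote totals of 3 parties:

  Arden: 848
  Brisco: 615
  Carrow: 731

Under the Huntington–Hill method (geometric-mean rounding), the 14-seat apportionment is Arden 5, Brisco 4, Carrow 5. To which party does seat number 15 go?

Arden

Priority for the next seat is population ÷ (√(s·(s+1))).
Priorities: Arden 154.823, Brisco 137.518, Carrow 133.462.
Highest priority: Arden.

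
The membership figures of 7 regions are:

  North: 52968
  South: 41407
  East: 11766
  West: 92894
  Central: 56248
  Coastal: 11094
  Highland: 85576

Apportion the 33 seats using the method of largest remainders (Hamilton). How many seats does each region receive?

North: 5; South: 4; East: 1; West: 9; Central: 5; Coastal: 1; Highland: 8

Total 351953; standard divisor 351953/33 ≈ 10665.242.
Standard quotas: North 4.9664, South 3.8824, East 1.1032, West 8.7100, Central 5.2740, Coastal 1.0402, Highland 8.0238.
Lower quotas: North 4, South 3, East 1, West 8, Central 5, Coastal 1, Highland 8 (sum 30, leaving 3 seats).
Remainders in descending order: North 0.9664, South 0.8824, West 0.7100, Central 0.2740, East 0.1032, Coastal 0.0402, Highland 0.0238.
The surplus seats go to North, South, West.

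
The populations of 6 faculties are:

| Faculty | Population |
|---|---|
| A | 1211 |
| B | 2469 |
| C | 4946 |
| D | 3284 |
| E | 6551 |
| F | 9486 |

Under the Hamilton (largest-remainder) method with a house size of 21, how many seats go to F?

Standard divisor: 27947 ÷ 21 ≈ 1330.81.
Standard quotas: A 0.9100, B 1.8553, C 3.7165, D 2.4677, E 4.9226, F 7.1280.
Lower quotas: A 0, B 1, C 3, D 2, E 4, F 7 (sum 17, leaving 4 seats).
Remainders in descending order: E 0.9226, A 0.9100, B 0.8553, C 0.7165, D 0.4677, F 0.1280.
The surplus seats go to E, A, B, C.
F receives 7.

7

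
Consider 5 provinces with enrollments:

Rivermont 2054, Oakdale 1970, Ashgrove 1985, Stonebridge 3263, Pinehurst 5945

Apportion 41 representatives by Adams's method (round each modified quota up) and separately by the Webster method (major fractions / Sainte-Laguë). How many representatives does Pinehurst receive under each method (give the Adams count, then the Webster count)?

Adams: Rivermont 6, Oakdale 5, Ashgrove 6, Stonebridge 9, Pinehurst 15.
Webster: Rivermont 6, Oakdale 5, Ashgrove 5, Stonebridge 9, Pinehurst 16.
Pinehurst gets 15 under Adams and 16 under Webster.

15 and 16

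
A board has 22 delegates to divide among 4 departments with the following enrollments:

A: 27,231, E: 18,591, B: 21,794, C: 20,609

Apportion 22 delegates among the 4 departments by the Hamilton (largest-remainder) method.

A 7; E 5; B 5; C 5

Standard divisor: 88225 ÷ 22 ≈ 4010.227.
Standard quotas: A 6.7904, E 4.6359, B 5.4346, C 5.1391.
Lower quotas: A 6, E 4, B 5, C 5 (sum 20, leaving 2 seats).
Remainders in descending order: A 0.7904, E 0.6359, B 0.4346, C 0.1391.
Largest remainders: A, E receive the extra seats.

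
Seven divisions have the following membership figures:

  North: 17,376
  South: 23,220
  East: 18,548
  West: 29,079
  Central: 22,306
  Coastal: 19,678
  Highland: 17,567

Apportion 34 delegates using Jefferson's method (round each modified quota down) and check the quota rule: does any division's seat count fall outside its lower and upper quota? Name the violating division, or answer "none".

Standard quotas: North 3.998, South 5.342, East 4.268, West 6.691, Central 5.132, Coastal 4.528, Highland 4.042.
Jefferson allocation: North 4, South 5, East 4, West 7, Central 5, Coastal 5, Highland 4.
Every allocation lies between the lower and upper quota.

none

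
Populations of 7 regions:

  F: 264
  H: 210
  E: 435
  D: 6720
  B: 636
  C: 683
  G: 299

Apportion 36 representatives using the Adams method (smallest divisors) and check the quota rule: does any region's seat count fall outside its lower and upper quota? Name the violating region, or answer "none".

Standard quotas: F 1.028, H 0.818, E 1.694, D 26.162, B 2.476, C 2.659, G 1.164.
Adams allocation: F 1, H 1, E 2, D 24, B 3, C 3, G 2.
D has quota 26.162 (lower 26, upper 27) but receives 24 — outside the quota interval.

D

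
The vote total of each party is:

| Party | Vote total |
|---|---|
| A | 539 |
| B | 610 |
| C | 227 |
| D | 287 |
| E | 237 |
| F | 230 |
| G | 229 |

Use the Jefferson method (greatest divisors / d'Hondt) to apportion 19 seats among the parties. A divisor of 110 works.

With modified divisor 110: modified quotas A 4.900, B 5.545, C 2.064, D 2.609, E 2.155, F 2.091, G 2.082.
Rounding down: A 4, B 5, C 2, D 2, E 2, F 2, G 2 (total 19).

A=4, B=5, C=2, D=2, E=2, F=2, G=2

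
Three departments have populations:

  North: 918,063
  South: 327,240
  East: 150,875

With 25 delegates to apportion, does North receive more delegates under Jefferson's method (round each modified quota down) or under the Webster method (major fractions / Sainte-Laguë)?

Jefferson: North 17, South 6, East 2.
Webster: North 16, South 6, East 3.
North gets 17 under Jefferson and 16 under Webster.

Jefferson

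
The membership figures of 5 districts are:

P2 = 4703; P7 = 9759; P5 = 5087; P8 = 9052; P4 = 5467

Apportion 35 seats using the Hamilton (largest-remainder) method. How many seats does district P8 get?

The standard divisor is 34068/35 ≈ 973.371.
Standard quotas: P2 4.8317, P7 10.0260, P5 5.2262, P8 9.2996, P4 5.6166.
Lower quotas: P2 4, P7 10, P5 5, P8 9, P4 5 (sum 33, leaving 2 seats).
Remainders in descending order: P2 0.8317, P4 0.6166, P8 0.2996, P5 0.2262, P7 0.0260.
The surplus seats go to P2, P4.
P8 receives 9.

9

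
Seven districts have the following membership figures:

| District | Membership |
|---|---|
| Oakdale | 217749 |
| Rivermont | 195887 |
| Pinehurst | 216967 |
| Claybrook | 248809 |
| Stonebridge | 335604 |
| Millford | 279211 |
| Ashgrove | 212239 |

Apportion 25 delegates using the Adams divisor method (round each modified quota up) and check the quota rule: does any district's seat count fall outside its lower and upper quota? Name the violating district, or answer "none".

none

Standard quotas: Oakdale 3.190, Rivermont 2.870, Pinehurst 3.179, Claybrook 3.645, Stonebridge 4.917, Millford 4.090, Ashgrove 3.109.
Adams allocation: Oakdale 3, Rivermont 3, Pinehurst 3, Claybrook 4, Stonebridge 5, Millford 4, Ashgrove 3.
Every allocation lies between the lower and upper quota.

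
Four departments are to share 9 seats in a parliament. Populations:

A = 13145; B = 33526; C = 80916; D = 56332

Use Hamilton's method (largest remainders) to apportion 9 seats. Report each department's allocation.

Total 183919; standard divisor 183919/9 ≈ 20435.444.
Standard quotas: A 0.6432, B 1.6406, C 3.9596, D 2.7566.
Lower quotas: A 0, B 1, C 3, D 2 (sum 6, leaving 3 seats).
Remainders in descending order: C 0.9596, D 0.7566, A 0.6432, B 0.6406.
Largest remainders: C, D, A receive the extra seats.

A 1, B 1, C 4, D 3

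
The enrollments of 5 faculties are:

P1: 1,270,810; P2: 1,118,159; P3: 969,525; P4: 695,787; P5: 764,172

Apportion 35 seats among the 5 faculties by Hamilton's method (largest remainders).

P1=9, P2=8, P3=7, P4=5, P5=6

The standard divisor is 4818453/35 ≈ 137670.086.
Standard quotas: P1 9.2308, P2 8.1220, P3 7.0424, P4 5.0540, P5 5.5507.
Lower quotas: P1 9, P2 8, P3 7, P4 5, P5 5 (sum 34, leaving 1 seat).
Remainders in descending order: P5 0.5507, P1 0.2308, P2 0.1220, P4 0.0540, P3 0.0424.
Largest remainder: P5 receives the extra seat.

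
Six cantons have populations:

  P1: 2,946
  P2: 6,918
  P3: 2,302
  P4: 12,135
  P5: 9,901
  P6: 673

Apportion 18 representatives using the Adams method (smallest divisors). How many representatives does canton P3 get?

1

Standard divisor 34875/18 ≈ 1937.5; standard quotas: P1 1.521, P2 3.571, P3 1.188, P4 6.263, P5 5.110, P6 0.347.
Rounding up gives 2, 4, 2, 7, 6, 1 = 22 seats, so the divisor must be adjusted.
With modified divisor 2400: modified quotas P1 1.228, P2 2.882, P3 0.959, P4 5.056, P5 4.125, P6 0.280.
Rounding up: P1 2, P2 3, P3 1, P4 6, P5 5, P6 1 (total 18).
P3 receives 1.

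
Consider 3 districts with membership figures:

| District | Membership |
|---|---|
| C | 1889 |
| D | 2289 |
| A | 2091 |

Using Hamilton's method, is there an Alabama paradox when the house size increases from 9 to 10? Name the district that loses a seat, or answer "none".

At 9 seats: C 3, D 3, A 3.
At 10 seats: C 3, D 4, A 3.
No district's allocation decreased.

none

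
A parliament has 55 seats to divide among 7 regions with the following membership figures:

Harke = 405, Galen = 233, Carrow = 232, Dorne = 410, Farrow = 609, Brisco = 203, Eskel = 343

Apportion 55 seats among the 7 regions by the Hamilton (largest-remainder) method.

Harke 9, Galen 5, Carrow 5, Dorne 9, Farrow 14, Brisco 5, Eskel 8

The standard divisor is 2435/55 ≈ 44.273.
Standard quotas: Harke 9.148, Galen 5.263, Carrow 5.240, Dorne 9.261, Farrow 13.756, Brisco 4.585, Eskel 7.747.
Lower quotas: Harke 9, Galen 5, Carrow 5, Dorne 9, Farrow 13, Brisco 4, Eskel 7 (sum 52, leaving 3 seats).
Remainders in descending order: Farrow 0.756, Eskel 0.747, Brisco 0.585, Galen 0.263, Dorne 0.261, Carrow 0.240, Harke 0.148.
The surplus seats go to Farrow, Eskel, Brisco.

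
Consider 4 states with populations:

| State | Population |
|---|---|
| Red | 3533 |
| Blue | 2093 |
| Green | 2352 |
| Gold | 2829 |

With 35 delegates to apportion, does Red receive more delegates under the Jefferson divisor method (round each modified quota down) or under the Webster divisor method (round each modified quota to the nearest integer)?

Jefferson: Red 12, Blue 7, Green 7, Gold 9.
Webster: Red 11, Blue 7, Green 8, Gold 9.
Red gets 12 under Jefferson and 11 under Webster.

Jefferson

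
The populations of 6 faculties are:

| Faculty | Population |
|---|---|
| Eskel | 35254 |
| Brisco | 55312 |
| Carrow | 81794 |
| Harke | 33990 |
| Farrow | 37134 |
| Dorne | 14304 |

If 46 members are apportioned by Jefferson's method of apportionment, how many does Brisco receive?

10

Standard divisor 257788/46 ≈ 5604.087; standard quotas: Eskel 6.291, Brisco 9.870, Carrow 14.595, Harke 6.065, Farrow 6.626, Dorne 2.552.
Rounding down gives 6, 9, 14, 6, 6, 2 = 43 seats, so the divisor must be adjusted.
With modified divisor 5200: modified quotas Eskel 6.780, Brisco 10.637, Carrow 15.730, Harke 6.537, Farrow 7.141, Dorne 2.751.
Rounding down: Eskel 6, Brisco 10, Carrow 15, Harke 6, Farrow 7, Dorne 2 (total 46).
Brisco receives 10.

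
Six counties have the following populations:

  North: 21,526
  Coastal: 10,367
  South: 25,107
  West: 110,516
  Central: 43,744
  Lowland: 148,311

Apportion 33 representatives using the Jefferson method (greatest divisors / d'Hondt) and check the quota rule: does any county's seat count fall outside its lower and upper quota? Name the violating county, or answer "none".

none

Standard quotas: North 1.976, Coastal 0.951, South 2.304, West 10.143, Central 4.015, Lowland 13.611.
Jefferson allocation: North 2, Coastal 1, South 2, West 10, Central 4, Lowland 14.
Every allocation lies between the lower and upper quota.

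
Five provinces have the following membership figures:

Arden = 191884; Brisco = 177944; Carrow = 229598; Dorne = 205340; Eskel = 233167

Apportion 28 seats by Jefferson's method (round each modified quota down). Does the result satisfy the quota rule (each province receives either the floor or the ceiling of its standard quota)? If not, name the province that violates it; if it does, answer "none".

Standard quotas: Arden 5.176, Brisco 4.800, Carrow 6.194, Dorne 5.539, Eskel 6.290.
Jefferson allocation: Arden 5, Brisco 5, Carrow 6, Dorne 6, Eskel 6.
Every allocation lies between the lower and upper quota.

none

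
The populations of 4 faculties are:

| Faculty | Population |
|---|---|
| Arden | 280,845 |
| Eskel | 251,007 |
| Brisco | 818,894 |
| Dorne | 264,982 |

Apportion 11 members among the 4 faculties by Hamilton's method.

Arden: 2, Eskel: 2, Brisco: 5, Dorne: 2

Total 1615728; standard divisor 1615728/11 ≈ 146884.364.
Standard quotas: Arden 1.9120, Eskel 1.7089, Brisco 5.5751, Dorne 1.8040.
Lower quotas: Arden 1, Eskel 1, Brisco 5, Dorne 1 (sum 8, leaving 3 seats).
Remainders in descending order: Arden 0.9120, Dorne 0.8040, Eskel 0.7089, Brisco 0.5751.
The surplus seats go to Arden, Dorne, Eskel.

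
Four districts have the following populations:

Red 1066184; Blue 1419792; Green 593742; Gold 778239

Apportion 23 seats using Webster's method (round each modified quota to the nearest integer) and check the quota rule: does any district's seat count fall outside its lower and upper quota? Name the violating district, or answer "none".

none

Standard quotas: Red 6.356, Blue 8.464, Green 3.540, Gold 4.640.
Webster allocation: Red 6, Blue 8, Green 4, Gold 5.
Every allocation lies between the lower and upper quota.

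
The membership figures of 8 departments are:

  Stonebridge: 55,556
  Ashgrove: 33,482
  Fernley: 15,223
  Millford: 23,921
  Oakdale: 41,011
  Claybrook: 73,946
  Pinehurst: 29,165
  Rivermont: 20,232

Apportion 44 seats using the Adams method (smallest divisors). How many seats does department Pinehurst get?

Standard divisor 292536/44 ≈ 6648.545; standard quotas: Stonebridge 8.356, Ashgrove 5.036, Fernley 2.290, Millford 3.598, Oakdale 6.168, Claybrook 11.122, Pinehurst 4.387, Rivermont 3.043.
Rounding up gives 9, 6, 3, 4, 7, 12, 5, 4 = 50 seats, so the divisor must be adjusted.
With modified divisor 7340: modified quotas Stonebridge 7.569, Ashgrove 4.562, Fernley 2.074, Millford 3.259, Oakdale 5.587, Claybrook 10.074, Pinehurst 3.973, Rivermont 2.756.
Rounding up: Stonebridge 8, Ashgrove 5, Fernley 3, Millford 4, Oakdale 6, Claybrook 11, Pinehurst 4, Rivermont 3 (total 44).
Pinehurst receives 4.

4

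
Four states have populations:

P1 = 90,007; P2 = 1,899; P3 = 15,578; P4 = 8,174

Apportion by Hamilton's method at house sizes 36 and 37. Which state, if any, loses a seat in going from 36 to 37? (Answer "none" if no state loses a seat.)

P2

At 36 seats: P1 28, P2 1, P3 5, P4 2.
At 37 seats: P1 29, P2 0, P3 5, P4 3.
P2 drops from 1 to 0.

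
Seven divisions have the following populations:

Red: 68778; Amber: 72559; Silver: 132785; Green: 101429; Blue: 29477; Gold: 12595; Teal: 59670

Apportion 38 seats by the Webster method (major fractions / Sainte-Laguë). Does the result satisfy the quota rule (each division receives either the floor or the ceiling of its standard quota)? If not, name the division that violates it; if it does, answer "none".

none

Standard quotas: Red 5.476, Amber 5.777, Silver 10.572, Green 8.075, Blue 2.347, Gold 1.003, Teal 4.751.
Webster allocation: Red 5, Amber 6, Silver 11, Green 8, Blue 2, Gold 1, Teal 5.
Every allocation lies between the lower and upper quota.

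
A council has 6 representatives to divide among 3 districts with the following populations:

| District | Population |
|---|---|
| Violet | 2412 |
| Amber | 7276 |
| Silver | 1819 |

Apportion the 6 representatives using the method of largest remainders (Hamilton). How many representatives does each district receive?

Violet: 1, Amber: 4, Silver: 1

Standard divisor: 11507 ÷ 6 ≈ 1917.833.
Standard quotas: Violet 1.2577, Amber 3.7939, Silver 0.9485.
Lower quotas: Violet 1, Amber 3, Silver 0 (sum 4, leaving 2 seats).
Remainders in descending order: Silver 0.9485, Amber 0.7939, Violet 0.2577.
Largest remainders: Silver, Amber receive the extra seats.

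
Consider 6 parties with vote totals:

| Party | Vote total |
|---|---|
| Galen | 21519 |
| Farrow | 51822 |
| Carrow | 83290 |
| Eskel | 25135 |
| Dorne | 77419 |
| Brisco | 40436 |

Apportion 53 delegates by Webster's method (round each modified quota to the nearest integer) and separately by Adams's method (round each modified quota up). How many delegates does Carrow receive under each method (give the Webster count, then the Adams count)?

15 and 14

Webster: Galen 4, Farrow 9, Carrow 15, Eskel 4, Dorne 14, Brisco 7.
Adams: Galen 4, Farrow 9, Carrow 14, Eskel 5, Dorne 14, Brisco 7.
Carrow gets 15 under Webster and 14 under Adams.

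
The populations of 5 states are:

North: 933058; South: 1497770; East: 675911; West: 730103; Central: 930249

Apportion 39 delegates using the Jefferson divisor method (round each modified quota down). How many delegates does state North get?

Standard divisor 4767091/39 ≈ 122233.103; standard quotas: North 7.633, South 12.253, East 5.530, West 5.973, Central 7.610.
Rounding down gives 7, 12, 5, 5, 7 = 36 seats, so the divisor must be adjusted.
With modified divisor 115700: modified quotas North 8.064, South 12.945, East 5.842, West 6.310, Central 8.040.
Rounding down: North 8, South 12, East 5, West 6, Central 8 (total 39).
North receives 8.

8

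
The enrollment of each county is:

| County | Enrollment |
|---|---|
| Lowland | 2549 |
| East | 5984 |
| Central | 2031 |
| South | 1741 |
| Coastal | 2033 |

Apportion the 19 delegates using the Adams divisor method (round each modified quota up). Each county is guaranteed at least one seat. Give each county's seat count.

Lowland 3, East 7, Central 3, South 3, Coastal 3

Standard divisor 14338/19 ≈ 754.632; standard quotas: Lowland 3.378, East 7.930, Central 2.691, South 2.307, Coastal 2.694.
Rounding up gives 4, 8, 3, 3, 3 = 21 seats, so the divisor must be adjusted.
With modified divisor 860: modified quotas Lowland 2.964, East 6.958, Central 2.362, South 2.024, Coastal 2.364.
Rounding up: Lowland 3, East 7, Central 3, South 3, Coastal 3 (total 19).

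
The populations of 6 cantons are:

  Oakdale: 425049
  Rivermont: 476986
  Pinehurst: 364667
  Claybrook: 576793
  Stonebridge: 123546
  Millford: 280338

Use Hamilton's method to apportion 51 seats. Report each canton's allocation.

The standard divisor is 2247379/51 ≈ 44066.255.
Standard quotas: Oakdale 9.6457, Rivermont 10.8243, Pinehurst 8.2754, Claybrook 13.0892, Stonebridge 2.8036, Millford 6.3617.
Lower quotas: Oakdale 9, Rivermont 10, Pinehurst 8, Claybrook 13, Stonebridge 2, Millford 6 (sum 48, leaving 3 seats).
Remainders in descending order: Rivermont 0.8243, Stonebridge 0.8036, Oakdale 0.6457, Millford 0.3617, Pinehurst 0.2754, Claybrook 0.0892.
Largest remainders: Rivermont, Stonebridge, Oakdale receive the extra seats.

Oakdale 10, Rivermont 11, Pinehurst 8, Claybrook 13, Stonebridge 3, Millford 6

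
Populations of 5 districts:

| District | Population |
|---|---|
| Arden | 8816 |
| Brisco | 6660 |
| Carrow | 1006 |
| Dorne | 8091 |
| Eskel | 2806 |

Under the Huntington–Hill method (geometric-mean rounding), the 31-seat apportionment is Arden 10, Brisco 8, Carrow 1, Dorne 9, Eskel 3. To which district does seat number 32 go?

Dorne

Priority for the next seat is population ÷ (√(s·(s+1))).
Priorities: Arden 840.573, Brisco 784.889, Carrow 711.349, Dorne 852.866, Eskel 810.022.
Highest priority: Dorne.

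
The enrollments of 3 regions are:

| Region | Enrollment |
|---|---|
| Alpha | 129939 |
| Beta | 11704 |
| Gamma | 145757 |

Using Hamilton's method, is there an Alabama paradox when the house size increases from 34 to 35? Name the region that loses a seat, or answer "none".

Beta

At 34 seats: Alpha 15, Beta 2, Gamma 17.
At 35 seats: Alpha 16, Beta 1, Gamma 18.
Beta drops from 2 to 1.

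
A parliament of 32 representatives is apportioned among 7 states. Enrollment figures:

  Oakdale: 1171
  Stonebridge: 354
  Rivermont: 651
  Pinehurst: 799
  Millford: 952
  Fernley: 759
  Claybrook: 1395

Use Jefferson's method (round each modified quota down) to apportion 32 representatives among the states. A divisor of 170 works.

Oakdale 6, Stonebridge 2, Rivermont 3, Pinehurst 4, Millford 5, Fernley 4, Claybrook 8

With modified divisor 170: modified quotas Oakdale 6.888, Stonebridge 2.082, Rivermont 3.829, Pinehurst 4.700, Millford 5.600, Fernley 4.465, Claybrook 8.206.
Rounding down: Oakdale 6, Stonebridge 2, Rivermont 3, Pinehurst 4, Millford 5, Fernley 4, Claybrook 8 (total 32).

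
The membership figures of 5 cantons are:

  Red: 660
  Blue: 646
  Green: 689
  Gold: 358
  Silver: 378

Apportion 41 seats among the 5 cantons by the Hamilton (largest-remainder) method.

Red=10; Blue=10; Green=10; Gold=5; Silver=6

The standard divisor is 2731/41 ≈ 66.61.
Standard quotas: Red 9.908, Blue 9.698, Green 10.344, Gold 5.375, Silver 5.675.
Lower quotas: Red 9, Blue 9, Green 10, Gold 5, Silver 5 (sum 38, leaving 3 seats).
Remainders in descending order: Red 0.908, Blue 0.698, Silver 0.675, Gold 0.375, Green 0.344.
Largest remainders: Red, Blue, Silver receive the extra seats.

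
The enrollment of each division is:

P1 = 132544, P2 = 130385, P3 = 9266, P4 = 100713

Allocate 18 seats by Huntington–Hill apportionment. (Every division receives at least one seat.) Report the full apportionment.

P1 6, P2 6, P3 1, P4 5

With divisor 21486: modified quotas P1 6.169, P2 6.068, P3 0.431, P4 4.687.
Geometric-mean thresholds: P1 √(6·7)=6.481, P2 √(6·7)=6.481, P3 (min 1), P4 √(4·5)=4.472.
Each quota rounded against its threshold gives P1 6, P2 6, P3 1, P4 5 (total 18).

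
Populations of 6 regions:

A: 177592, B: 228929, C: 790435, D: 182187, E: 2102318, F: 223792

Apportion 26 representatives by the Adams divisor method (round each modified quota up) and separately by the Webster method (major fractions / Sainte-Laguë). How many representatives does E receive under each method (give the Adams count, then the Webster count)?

13 and 15

Adams: A 2, B 2, C 5, D 2, E 13, F 2.
Webster: A 1, B 2, C 5, D 1, E 15, F 2.
E gets 13 under Adams and 15 under Webster.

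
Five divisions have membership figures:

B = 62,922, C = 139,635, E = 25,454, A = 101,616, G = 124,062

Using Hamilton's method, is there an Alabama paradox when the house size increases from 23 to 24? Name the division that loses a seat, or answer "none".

At 23 seats: B 3, C 7, E 2, A 5, G 6.
At 24 seats: B 3, C 8, E 1, A 5, G 7.
E drops from 2 to 1.

E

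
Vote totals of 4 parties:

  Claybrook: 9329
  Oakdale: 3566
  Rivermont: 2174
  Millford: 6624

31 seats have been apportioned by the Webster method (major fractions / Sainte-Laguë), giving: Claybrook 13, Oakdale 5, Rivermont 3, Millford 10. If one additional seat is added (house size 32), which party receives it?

Claybrook

Priority for the next seat is population ÷ (current seats + 0.5).
Priorities: Claybrook 691.037, Oakdale 648.364, Rivermont 621.143, Millford 630.857.
Highest priority: Claybrook.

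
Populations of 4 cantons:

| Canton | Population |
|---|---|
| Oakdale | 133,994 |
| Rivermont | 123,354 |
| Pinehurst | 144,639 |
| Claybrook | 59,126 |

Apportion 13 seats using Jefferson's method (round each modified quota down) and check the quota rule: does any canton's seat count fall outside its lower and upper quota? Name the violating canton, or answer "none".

Standard quotas: Oakdale 3.778, Rivermont 3.478, Pinehurst 4.078, Claybrook 1.667.
Jefferson allocation: Oakdale 4, Rivermont 4, Pinehurst 4, Claybrook 1.
Every allocation lies between the lower and upper quota.

none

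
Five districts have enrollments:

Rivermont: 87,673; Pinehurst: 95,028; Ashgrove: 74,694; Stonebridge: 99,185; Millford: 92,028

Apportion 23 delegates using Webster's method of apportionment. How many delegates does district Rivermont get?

4

Standard divisor 448608/23 ≈ 19504.696; standard quotas: Rivermont 4.495, Pinehurst 4.872, Ashgrove 3.830, Stonebridge 5.085, Millford 4.718.
Rounding to the nearest integer gives Rivermont 4, Pinehurst 5, Ashgrove 4, Stonebridge 5, Millford 5 — total 23, matching the house size, so no adjustment is needed.
Rivermont receives 4.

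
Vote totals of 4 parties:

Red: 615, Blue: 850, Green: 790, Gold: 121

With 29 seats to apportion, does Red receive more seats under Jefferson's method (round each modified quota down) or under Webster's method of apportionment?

Jefferson: Red 7, Blue 11, Green 10, Gold 1.
Webster: Red 8, Blue 10, Green 10, Gold 1.
Red gets 7 under Jefferson and 8 under Webster.

Webster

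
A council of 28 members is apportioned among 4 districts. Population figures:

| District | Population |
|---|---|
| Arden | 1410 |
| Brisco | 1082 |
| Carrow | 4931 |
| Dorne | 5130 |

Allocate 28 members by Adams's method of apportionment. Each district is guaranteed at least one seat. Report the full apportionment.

Arden=3; Brisco=3; Carrow=11; Dorne=11

Standard divisor 12553/28 ≈ 448.321; standard quotas: Arden 3.145, Brisco 2.413, Carrow 10.999, Dorne 11.443.
Rounding up gives 4, 3, 11, 12 = 30 seats, so the divisor must be adjusted.
With modified divisor 480: modified quotas Arden 2.938, Brisco 2.254, Carrow 10.273, Dorne 10.688.
Rounding up: Arden 3, Brisco 3, Carrow 11, Dorne 11 (total 28).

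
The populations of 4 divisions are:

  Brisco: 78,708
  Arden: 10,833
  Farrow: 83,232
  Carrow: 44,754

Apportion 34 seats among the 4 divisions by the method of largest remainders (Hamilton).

The standard divisor is 217527/34 ≈ 6397.853.
Standard quotas: Brisco 12.3023, Arden 1.6932, Farrow 13.0094, Carrow 6.9952.
Lower quotas: Brisco 12, Arden 1, Farrow 13, Carrow 6 (sum 32, leaving 2 seats).
Remainders in descending order: Carrow 0.9952, Arden 0.6932, Brisco 0.3023, Farrow 0.0094.
The surplus seats go to Carrow, Arden.

Brisco: 12, Arden: 2, Farrow: 13, Carrow: 7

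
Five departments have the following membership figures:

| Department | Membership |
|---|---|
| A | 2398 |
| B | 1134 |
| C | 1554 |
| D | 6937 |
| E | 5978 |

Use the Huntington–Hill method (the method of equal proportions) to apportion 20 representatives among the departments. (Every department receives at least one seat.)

A: 3, B: 1, C: 2, D: 8, E: 6

With divisor 925: modified quotas A 2.592, B 1.226, C 1.680, D 7.499, E 6.463.
Geometric-mean thresholds: A √(2·3)=2.449, B √(1·2)=1.414, C √(1·2)=1.414, D √(7·8)=7.483, E √(6·7)=6.481.
Each quota rounded against its threshold gives A 3, B 1, C 2, D 8, E 6 (total 20).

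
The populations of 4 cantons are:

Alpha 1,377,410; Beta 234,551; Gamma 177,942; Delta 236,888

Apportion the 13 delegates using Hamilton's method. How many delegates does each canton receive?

The standard divisor is 2026791/13 = 155907.
Standard quotas: Alpha 8.8348, Beta 1.5044, Gamma 1.1413, Delta 1.5194.
Lower quotas: Alpha 8, Beta 1, Gamma 1, Delta 1 (sum 11, leaving 2 seats).
Remainders in descending order: Alpha 0.8348, Delta 0.5194, Beta 0.5044, Gamma 0.1413.
The surplus seats go to Alpha, Delta.

Alpha 9; Beta 1; Gamma 1; Delta 2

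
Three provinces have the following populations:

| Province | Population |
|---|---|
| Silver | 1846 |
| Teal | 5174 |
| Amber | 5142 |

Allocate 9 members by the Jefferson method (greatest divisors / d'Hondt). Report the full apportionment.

Standard divisor 12162/9 ≈ 1351.333; standard quotas: Silver 1.366, Teal 3.829, Amber 3.805.
Rounding down gives 1, 3, 3 = 7 seats, so the divisor must be adjusted.
With modified divisor 1200: modified quotas Silver 1.538, Teal 4.312, Amber 4.285.
Rounding down: Silver 1, Teal 4, Amber 4 (total 9).

Silver 1, Teal 4, Amber 4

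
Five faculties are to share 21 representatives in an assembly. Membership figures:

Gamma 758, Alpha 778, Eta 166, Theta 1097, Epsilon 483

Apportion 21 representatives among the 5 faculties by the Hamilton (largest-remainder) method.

Standard divisor: 3282 ÷ 21 ≈ 156.286.
Standard quotas: Gamma 4.850, Alpha 4.978, Eta 1.062, Theta 7.019, Epsilon 3.090.
Lower quotas: Gamma 4, Alpha 4, Eta 1, Theta 7, Epsilon 3 (sum 19, leaving 2 seats).
Remainders in descending order: Alpha 0.978, Gamma 0.850, Epsilon 0.090, Eta 0.062, Theta 0.019.
Largest remainders: Alpha, Gamma receive the extra seats.

Gamma 5, Alpha 5, Eta 1, Theta 7, Epsilon 3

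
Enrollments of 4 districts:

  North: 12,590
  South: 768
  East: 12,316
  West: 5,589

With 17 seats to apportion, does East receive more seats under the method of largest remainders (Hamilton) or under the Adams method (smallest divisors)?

Hamilton

Hamilton: North 7, South 0, East 7, West 3.
Adams: North 7, South 1, East 6, West 3.
East gets 7 under Hamilton and 6 under Adams.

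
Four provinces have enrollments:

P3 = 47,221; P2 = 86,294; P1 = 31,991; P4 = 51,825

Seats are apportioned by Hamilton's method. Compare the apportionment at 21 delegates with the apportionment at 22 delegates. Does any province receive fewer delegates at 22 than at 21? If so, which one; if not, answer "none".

none

At 21 seats: P3 5, P2 8, P1 3, P4 5.
At 22 seats: P3 5, P2 9, P1 3, P4 5.
No province's allocation decreased.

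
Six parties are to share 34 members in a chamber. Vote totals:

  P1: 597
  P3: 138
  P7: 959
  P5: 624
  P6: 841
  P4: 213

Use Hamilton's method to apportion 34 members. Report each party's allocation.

P1 6, P3 1, P7 10, P5 6, P6 9, P4 2

Standard divisor: 3372 ÷ 34 ≈ 99.176.
Standard quotas: P1 6.020, P3 1.391, P7 9.670, P5 6.292, P6 8.480, P4 2.148.
Lower quotas: P1 6, P3 1, P7 9, P5 6, P6 8, P4 2 (sum 32, leaving 2 seats).
Remainders in descending order: P7 0.670, P6 0.480, P3 0.391, P5 0.292, P4 0.148, P1 0.020.
Largest remainders: P7, P6 receive the extra seats.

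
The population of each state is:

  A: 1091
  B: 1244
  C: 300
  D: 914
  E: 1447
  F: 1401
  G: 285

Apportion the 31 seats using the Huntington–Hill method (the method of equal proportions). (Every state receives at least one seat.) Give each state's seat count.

With divisor 214: modified quotas A 5.098, B 5.813, C 1.402, D 4.271, E 6.762, F 6.547, G 1.332.
Geometric-mean thresholds: A √(5·6)=5.477, B √(5·6)=5.477, C √(1·2)=1.414, D √(4·5)=4.472, E √(6·7)=6.481, F √(6·7)=6.481, G √(1·2)=1.414.
Each quota rounded against its threshold gives A 5, B 6, C 1, D 4, E 7, F 7, G 1 (total 31).

A=5, B=6, C=1, D=4, E=7, F=7, G=1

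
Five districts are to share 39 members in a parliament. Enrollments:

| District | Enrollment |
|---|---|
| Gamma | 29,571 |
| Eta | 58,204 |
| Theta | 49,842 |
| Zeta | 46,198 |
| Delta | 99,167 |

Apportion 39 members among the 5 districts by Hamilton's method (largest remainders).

Gamma 4; Eta 8; Theta 7; Zeta 6; Delta 14

The standard divisor is 282982/39 ≈ 7255.949.
Standard quotas: Gamma 4.0754, Eta 8.0216, Theta 6.8691, Zeta 6.3669, Delta 13.6670.
Lower quotas: Gamma 4, Eta 8, Theta 6, Zeta 6, Delta 13 (sum 37, leaving 2 seats).
Remainders in descending order: Theta 0.8691, Delta 0.6670, Zeta 0.3669, Gamma 0.0754, Eta 0.0216.
Largest remainders: Theta, Delta receive the extra seats.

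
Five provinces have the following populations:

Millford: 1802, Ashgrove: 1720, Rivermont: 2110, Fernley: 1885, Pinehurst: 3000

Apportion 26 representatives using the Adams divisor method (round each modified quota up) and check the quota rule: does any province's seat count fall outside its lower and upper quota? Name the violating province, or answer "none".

Standard quotas: Millford 4.455, Ashgrove 4.252, Rivermont 5.216, Fernley 4.660, Pinehurst 7.417.
Adams allocation: Millford 5, Ashgrove 4, Rivermont 5, Fernley 5, Pinehurst 7.
Every allocation lies between the lower and upper quota.

none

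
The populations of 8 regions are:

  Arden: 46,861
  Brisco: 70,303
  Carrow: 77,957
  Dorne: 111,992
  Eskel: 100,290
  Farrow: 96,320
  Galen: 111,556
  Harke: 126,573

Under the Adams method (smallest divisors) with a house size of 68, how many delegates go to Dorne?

Standard divisor 741852/68 ≈ 10909.588; standard quotas: Arden 4.295, Brisco 6.444, Carrow 7.146, Dorne 10.265, Eskel 9.193, Farrow 8.829, Galen 10.226, Harke 11.602.
Rounding up gives 5, 7, 8, 11, 10, 9, 11, 12 = 73 seats, so the divisor must be adjusted.
With modified divisor 11600: modified quotas Arden 4.040, Brisco 6.061, Carrow 6.720, Dorne 9.654, Eskel 8.646, Farrow 8.303, Galen 9.617, Harke 10.911.
Rounding up: Arden 5, Brisco 7, Carrow 7, Dorne 10, Eskel 9, Farrow 9, Galen 10, Harke 11 (total 68).
Dorne receives 10.

10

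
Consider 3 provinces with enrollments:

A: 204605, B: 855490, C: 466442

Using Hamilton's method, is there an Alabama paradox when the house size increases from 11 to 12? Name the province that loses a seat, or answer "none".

At 11 seats: A 2, B 6, C 3.
At 12 seats: A 1, B 7, C 4.
A drops from 2 to 1.

A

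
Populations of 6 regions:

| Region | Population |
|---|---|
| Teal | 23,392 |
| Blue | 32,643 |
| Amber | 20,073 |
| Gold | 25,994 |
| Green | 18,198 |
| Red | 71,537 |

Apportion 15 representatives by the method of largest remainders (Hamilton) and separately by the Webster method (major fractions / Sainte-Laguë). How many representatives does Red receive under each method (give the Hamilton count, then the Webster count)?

6 and 5

Hamilton: Teal 2, Blue 2, Amber 2, Gold 2, Green 1, Red 6.
Webster: Teal 2, Blue 3, Amber 2, Gold 2, Green 1, Red 5.
Red gets 6 under Hamilton and 5 under Webster.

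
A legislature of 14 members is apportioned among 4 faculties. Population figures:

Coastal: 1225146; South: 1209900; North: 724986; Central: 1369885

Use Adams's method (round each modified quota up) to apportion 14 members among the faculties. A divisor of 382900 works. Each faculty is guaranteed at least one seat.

Coastal=4; South=4; North=2; Central=4

With modified divisor 382900: modified quotas Coastal 3.200, South 3.160, North 1.893, Central 3.578.
Rounding up: Coastal 4, South 4, North 2, Central 4 (total 14).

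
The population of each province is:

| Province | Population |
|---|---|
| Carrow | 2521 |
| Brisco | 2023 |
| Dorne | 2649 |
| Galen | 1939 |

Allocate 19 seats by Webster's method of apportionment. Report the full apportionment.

Carrow: 5; Brisco: 4; Dorne: 6; Galen: 4

Standard divisor 9132/19 ≈ 480.632; standard quotas: Carrow 5.245, Brisco 4.209, Dorne 5.511, Galen 4.034.
Rounding to the nearest integer gives Carrow 5, Brisco 4, Dorne 6, Galen 4 — total 19, matching the house size, so no adjustment is needed.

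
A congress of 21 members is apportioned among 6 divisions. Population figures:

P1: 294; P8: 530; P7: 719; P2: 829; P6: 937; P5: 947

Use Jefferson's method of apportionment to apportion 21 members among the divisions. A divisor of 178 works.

With modified divisor 178: modified quotas P1 1.652, P8 2.978, P7 4.039, P2 4.657, P6 5.264, P5 5.320.
Rounding down: P1 1, P8 2, P7 4, P2 4, P6 5, P5 5 (total 21).

P1=1; P8=2; P7=4; P2=4; P6=5; P5=5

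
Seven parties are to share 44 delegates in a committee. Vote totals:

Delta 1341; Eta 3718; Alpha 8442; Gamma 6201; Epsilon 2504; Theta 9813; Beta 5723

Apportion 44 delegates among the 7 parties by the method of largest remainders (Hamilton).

Delta 2, Eta 4, Alpha 10, Gamma 7, Epsilon 3, Theta 11, Beta 7

Total 37742; standard divisor 37742/44 ≈ 857.773.
Standard quotas: Delta 1.5634, Eta 4.3345, Alpha 9.8418, Gamma 7.2292, Epsilon 2.9192, Theta 11.4401, Beta 6.6719.
Lower quotas: Delta 1, Eta 4, Alpha 9, Gamma 7, Epsilon 2, Theta 11, Beta 6 (sum 40, leaving 4 seats).
Remainders in descending order: Epsilon 0.9192, Alpha 0.8418, Beta 0.6719, Delta 0.5634, Theta 0.4401, Eta 0.3345, Gamma 0.2292.
The surplus seats go to Epsilon, Alpha, Beta, Delta.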